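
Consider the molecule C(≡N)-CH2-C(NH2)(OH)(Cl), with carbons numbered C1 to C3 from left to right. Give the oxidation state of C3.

+3

C3 has one bond to C (0), one bond to N (+1), one bond to O (+1), one bond to Cl (+1).
Oxidation state = 0 + 1 + 1 + 1 = +3.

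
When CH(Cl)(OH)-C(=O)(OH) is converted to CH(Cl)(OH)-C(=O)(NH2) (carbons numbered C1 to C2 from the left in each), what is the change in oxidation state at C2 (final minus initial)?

0

Before: C2 has 1 bond to C, 3 bonds to O → oxidation state +3.
After: C2 has 1 bond to C, 2 bonds to O, 1 bond to N → oxidation state +3.
Δ = +3 − (+3) = 0, so no net redox change at C2.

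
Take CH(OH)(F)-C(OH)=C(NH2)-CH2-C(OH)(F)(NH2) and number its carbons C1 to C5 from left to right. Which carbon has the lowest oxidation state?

C4

Bonds to more-electronegative neighbours contribute +1 each, bonds to H or metals contribute −1 each, and C–C bonds contribute 0. Tallying each carbon:
C1: 1C, 1H, 1O, 1F → 0 − 1 + 1 + 1 = +1
C2: 3C, 1O → 0 + 1 = +1
C3: 3C, 1N → 0 + 1 = +1
C4: 2C, 2H → 0 − 2 = -2
C5: 1C, 1O, 1N, 1F → 0 + 1 + 1 + 1 = +3
The most reduced carbon is C4 at -2.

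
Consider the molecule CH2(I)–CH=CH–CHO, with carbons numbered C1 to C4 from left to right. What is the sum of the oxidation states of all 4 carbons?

Tallying each carbon's bonds:
C1: 1C, 2H, 1I → 0 − 2 + 1 = -1
C2: 3C, 1H → 0 − 1 = -1
C3: 3C, 1H → 0 − 1 = -1
C4: 1C, 1H, 2O → 0 − 1 + 2 = +1
Sum = -1 − 1 − 1 + 1 = -2.

-2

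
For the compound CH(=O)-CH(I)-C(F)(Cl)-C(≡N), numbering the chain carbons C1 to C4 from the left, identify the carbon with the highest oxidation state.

Each bond to a more electronegative atom (O, N, halogen) counts +1, each bond to a less electronegative atom (H, metal, B, Si) counts −1, and each C–C bond counts 0. Tallying each carbon:
C1: 1C, 1H, 2O → 0 − 1 + 2 = +1
C2: 2C, 1H, 1I → 0 − 1 + 1 = 0
C3: 2C, 1F, 1Cl → 0 + 1 + 1 = +2
C4: 1C, 3N → 0 + 3 = +3
The most oxidised carbon is C4 at +3.

C4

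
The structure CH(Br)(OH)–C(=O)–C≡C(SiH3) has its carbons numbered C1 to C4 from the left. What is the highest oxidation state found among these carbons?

+2

Tallying each carbon's bonds:
C1: 1C, 1H, 1O, 1Br → 0 − 1 + 1 + 1 = +1
C2: 2C, 2O → 0 + 2 = +2
C3: 4C → 0 = 0
C4: 3C, 1Si → 0 − 1 = -1
The highest value is +2.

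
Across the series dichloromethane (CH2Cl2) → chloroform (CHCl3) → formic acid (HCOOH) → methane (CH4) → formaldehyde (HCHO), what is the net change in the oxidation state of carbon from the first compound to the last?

0

Carbon oxidation states along the series — dichloromethane: 0, chloroform: +2, formic acid: +2, methane: -4, formaldehyde: 0.
Net change = 0 − (0) = 0.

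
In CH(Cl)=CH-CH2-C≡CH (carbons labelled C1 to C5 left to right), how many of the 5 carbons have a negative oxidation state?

Tallying each carbon's bonds:
C1: 2C, 1H, 1Cl → 0 − 1 + 1 = 0
C2: 3C, 1H → 0 − 1 = -1
C3: 2C, 2H → 0 − 2 = -2
C4: 4C → 0 = 0
C5: 3C, 1H → 0 − 1 = -1
3 carbons (C2, C3, C5) meet the condition.

3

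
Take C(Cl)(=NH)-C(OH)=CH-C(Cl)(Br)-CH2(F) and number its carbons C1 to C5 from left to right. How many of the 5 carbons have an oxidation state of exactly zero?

Each bond to a more electronegative atom (O, N, halogen) counts +1, each bond to a less electronegative atom (H, metal, B, Si) counts −1, and each C–C bond counts 0. Tallying each carbon:
C1: 1C, 2N, 1Cl → 0 + 2 + 1 = +3
C2: 3C, 1O → 0 + 1 = +1
C3: 3C, 1H → 0 − 1 = -1
C4: 2C, 1Cl, 1Br → 0 + 1 + 1 = +2
C5: 1C, 2H, 1F → 0 − 2 + 1 = -1
0 carbons meet the condition.

0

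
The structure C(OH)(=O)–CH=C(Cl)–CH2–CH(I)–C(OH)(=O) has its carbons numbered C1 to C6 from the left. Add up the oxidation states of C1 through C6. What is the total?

Bonds to more-electronegative neighbours contribute +1 each, bonds to H or metals contribute −1 each, and C–C bonds contribute 0. Tallying each carbon:
C1: 1C, 3O → 0 + 3 = +3
C2: 3C, 1H → 0 − 1 = -1
C3: 3C, 1Cl → 0 + 1 = +1
C4: 2C, 2H → 0 − 2 = -2
C5: 2C, 1H, 1I → 0 − 1 + 1 = 0
C6: 1C, 3O → 0 + 3 = +3
Sum = +3 − 1 + 1 − 2 + 0 + 3 = +4.

+4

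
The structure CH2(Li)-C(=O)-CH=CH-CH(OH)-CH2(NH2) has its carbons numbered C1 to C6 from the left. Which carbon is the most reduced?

Bonds to more-electronegative neighbours contribute +1 each, bonds to H or metals contribute −1 each, and C–C bonds contribute 0. Tallying each carbon:
C1: 1C, 2H, 1Li → 0 − 2 − 1 = -3
C2: 2C, 2O → 0 + 2 = +2
C3: 3C, 1H → 0 − 1 = -1
C4: 3C, 1H → 0 − 1 = -1
C5: 2C, 1H, 1O → 0 − 1 + 1 = 0
C6: 1C, 2H, 1N → 0 − 2 + 1 = -1
The most reduced carbon is C1 at -3.

C1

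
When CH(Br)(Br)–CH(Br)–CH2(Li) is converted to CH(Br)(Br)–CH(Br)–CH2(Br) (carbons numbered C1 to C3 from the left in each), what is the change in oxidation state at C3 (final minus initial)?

+2

Before: C3 has 1 bond to C, 2 bonds to H, 1 bond to Li → oxidation state -3.
After: C3 has 1 bond to C, 2 bonds to H, 1 bond to Br → oxidation state -1.
Δ = -1 − (-3) = +2, so this is an oxidation at C3.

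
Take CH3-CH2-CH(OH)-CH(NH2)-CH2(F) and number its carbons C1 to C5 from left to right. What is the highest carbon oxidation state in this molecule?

0

Tallying each carbon's bonds:
C1: 1C, 3H → 0 − 3 = -3
C2: 2C, 2H → 0 − 2 = -2
C3: 2C, 1H, 1O → 0 − 1 + 1 = 0
C4: 2C, 1H, 1N → 0 − 1 + 1 = 0
C5: 1C, 2H, 1F → 0 − 2 + 1 = -1
The highest value is 0.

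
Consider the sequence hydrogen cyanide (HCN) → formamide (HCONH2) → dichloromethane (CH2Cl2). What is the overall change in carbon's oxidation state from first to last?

Carbon oxidation states along the series — hydrogen cyanide: +2, formamide: +2, dichloromethane: 0.
Net change = 0 − (+2) = -2.

-2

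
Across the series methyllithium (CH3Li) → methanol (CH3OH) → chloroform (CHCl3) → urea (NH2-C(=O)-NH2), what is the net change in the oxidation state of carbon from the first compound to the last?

+8

Carbon oxidation states along the series — methyllithium: -4, methanol: -2, chloroform: +2, urea: +4.
Net change = +4 − (-4) = +8.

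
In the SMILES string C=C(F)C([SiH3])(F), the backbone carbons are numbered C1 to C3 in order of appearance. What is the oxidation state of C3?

C3 has one bond to C (0), one bond to H (-1), one bond to Si (-1), one bond to F (+1).
Oxidation state = 0 − 1 − 1 + 1 = -1.

-1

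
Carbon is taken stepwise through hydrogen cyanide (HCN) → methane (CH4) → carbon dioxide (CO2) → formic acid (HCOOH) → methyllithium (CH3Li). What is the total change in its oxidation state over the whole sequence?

-6

Carbon oxidation states along the series — hydrogen cyanide: +2, methane: -4, carbon dioxide: +4, formic acid: +2, methyllithium: -4.
Net change = -4 − (+2) = -6.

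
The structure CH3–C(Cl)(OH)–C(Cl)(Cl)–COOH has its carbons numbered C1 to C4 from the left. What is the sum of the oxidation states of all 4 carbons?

+4

Each bond to a more electronegative atom (O, N, halogen) counts +1, each bond to a less electronegative atom (H, metal, B, Si) counts −1, and each C–C bond counts 0. Tallying each carbon:
C1: 1C, 3H → 0 − 3 = -3
C2: 2C, 1O, 1Cl → 0 + 1 + 1 = +2
C3: 2C, 2Cl → 0 + 2 = +2
C4: 1C, 3O → 0 + 3 = +3
Sum = -3 + 2 + 2 + 3 = +4.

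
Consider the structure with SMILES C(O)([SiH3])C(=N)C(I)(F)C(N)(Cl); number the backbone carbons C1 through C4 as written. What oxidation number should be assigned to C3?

+2

Bonds to more-electronegative neighbours contribute +1 each, bonds to H or metals contribute −1 each, and C–C bonds contribute 0.
C3 has one bond to C (0), one bond to C (0), one bond to I (+1), one bond to F (+1).
Oxidation state = 0 + 0 + 1 + 1 = +2.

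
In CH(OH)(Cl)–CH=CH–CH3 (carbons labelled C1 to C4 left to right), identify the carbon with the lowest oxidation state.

Tallying each carbon's bonds:
C1: 1C, 1H, 1O, 1Cl → 0 − 1 + 1 + 1 = +1
C2: 3C, 1H → 0 − 1 = -1
C3: 3C, 1H → 0 − 1 = -1
C4: 1C, 3H → 0 − 3 = -3
The most reduced carbon is C4 at -3.

C4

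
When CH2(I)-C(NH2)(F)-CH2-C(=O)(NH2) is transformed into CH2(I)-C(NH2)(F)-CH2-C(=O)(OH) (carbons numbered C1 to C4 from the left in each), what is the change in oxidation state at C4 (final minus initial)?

Before: C4 has 1 bond to C, 2 bonds to O, 1 bond to N → oxidation state +3.
After: C4 has 1 bond to C, 3 bonds to O → oxidation state +3.
Δ = +3 − (+3) = 0, so no net redox change at C4.

0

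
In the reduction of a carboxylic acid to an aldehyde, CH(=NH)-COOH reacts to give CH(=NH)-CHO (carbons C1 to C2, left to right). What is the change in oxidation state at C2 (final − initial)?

-2

Before: C2 has 1 bond to C, 3 bonds to O → oxidation state +3.
After: C2 has 1 bond to C, 1 bond to H, 2 bonds to O → oxidation state +1.
Δ = +1 − (+3) = -2, so this is a reduction at C2.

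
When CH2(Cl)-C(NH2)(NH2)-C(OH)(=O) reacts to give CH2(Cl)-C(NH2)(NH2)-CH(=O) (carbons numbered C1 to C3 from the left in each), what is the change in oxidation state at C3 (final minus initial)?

Before: C3 has 1 bond to C, 3 bonds to O → oxidation state +3.
After: C3 has 1 bond to C, 1 bond to H, 2 bonds to O → oxidation state +1.
Δ = +1 − (+3) = -2, so this is a reduction at C3.

-2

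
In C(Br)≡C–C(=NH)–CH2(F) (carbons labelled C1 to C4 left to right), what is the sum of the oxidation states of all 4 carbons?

Each bond to a more electronegative atom (O, N, halogen) counts +1, each bond to a less electronegative atom (H, metal, B, Si) counts −1, and each C–C bond counts 0. Tallying each carbon:
C1: 3C, 1Br → 0 + 1 = +1
C2: 4C → 0 = 0
C3: 2C, 2N → 0 + 2 = +2
C4: 1C, 2H, 1F → 0 − 2 + 1 = -1
Sum = +1 + 0 + 2 − 1 = +2.

+2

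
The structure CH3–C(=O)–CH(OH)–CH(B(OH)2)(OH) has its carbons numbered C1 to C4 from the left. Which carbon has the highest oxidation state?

C2

Tallying each carbon's bonds:
C1: 1C, 3H → 0 − 3 = -3
C2: 2C, 2O → 0 + 2 = +2
C3: 2C, 1H, 1O → 0 − 1 + 1 = 0
C4: 1C, 1H, 1O, 1B → 0 − 1 + 1 − 1 = -1
The most oxidised carbon is C2 at +2.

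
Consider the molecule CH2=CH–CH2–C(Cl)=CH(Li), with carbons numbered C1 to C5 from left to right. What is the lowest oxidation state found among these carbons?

Tallying each carbon's bonds:
C1: 2C, 2H → 0 − 2 = -2
C2: 3C, 1H → 0 − 1 = -1
C3: 2C, 2H → 0 − 2 = -2
C4: 3C, 1Cl → 0 + 1 = +1
C5: 2C, 1H, 1Li → 0 − 1 − 1 = -2
The lowest value is -2.

-2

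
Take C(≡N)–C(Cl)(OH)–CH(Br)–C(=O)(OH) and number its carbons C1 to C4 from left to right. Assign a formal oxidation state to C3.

0

Assign +1 per bond to O/N/halogen, −1 per bond to H or an electropositive element, and 0 per bond to carbon.
C3 has one bond to C (0), one bond to C (0), one bond to H (-1), one bond to Br (+1).
Oxidation state = 0 + 0 − 1 + 1 = 0.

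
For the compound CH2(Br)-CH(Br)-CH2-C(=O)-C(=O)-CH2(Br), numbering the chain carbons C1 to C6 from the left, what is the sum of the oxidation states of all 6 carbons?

Tallying each carbon's bonds:
C1: 1C, 2H, 1Br → 0 − 2 + 1 = -1
C2: 2C, 1H, 1Br → 0 − 1 + 1 = 0
C3: 2C, 2H → 0 − 2 = -2
C4: 2C, 2O → 0 + 2 = +2
C5: 2C, 2O → 0 + 2 = +2
C6: 1C, 2H, 1Br → 0 − 2 + 1 = -1
Sum = -1 + 0 − 2 + 2 + 2 − 1 = 0.

0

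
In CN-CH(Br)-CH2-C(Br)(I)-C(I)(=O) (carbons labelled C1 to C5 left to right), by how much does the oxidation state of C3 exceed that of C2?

-2

C3: 2C, 2H → 0 − 2 = -2
C2: 2C, 1H, 1Br → 0 − 1 + 1 = 0
Difference: -2 − (0) = -2.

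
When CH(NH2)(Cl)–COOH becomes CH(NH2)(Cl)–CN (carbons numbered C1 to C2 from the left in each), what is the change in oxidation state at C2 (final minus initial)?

0

Before: C2 has 1 bond to C, 3 bonds to O → oxidation state +3.
After: C2 has 1 bond to C, 3 bonds to N → oxidation state +3.
Δ = +3 − (+3) = 0, so no net redox change at C2.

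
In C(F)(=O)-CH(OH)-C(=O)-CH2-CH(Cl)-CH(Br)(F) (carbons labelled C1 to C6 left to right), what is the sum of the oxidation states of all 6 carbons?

+4

Assign +1 per bond to O/N/halogen, −1 per bond to H or an electropositive element, and 0 per bond to carbon. Tallying each carbon:
C1: 1C, 2O, 1F → 0 + 2 + 1 = +3
C2: 2C, 1H, 1O → 0 − 1 + 1 = 0
C3: 2C, 2O → 0 + 2 = +2
C4: 2C, 2H → 0 − 2 = -2
C5: 2C, 1H, 1Cl → 0 − 1 + 1 = 0
C6: 1C, 1H, 1F, 1Br → 0 − 1 + 1 + 1 = +1
Sum = +3 + 0 + 2 − 2 + 0 + 1 = +4.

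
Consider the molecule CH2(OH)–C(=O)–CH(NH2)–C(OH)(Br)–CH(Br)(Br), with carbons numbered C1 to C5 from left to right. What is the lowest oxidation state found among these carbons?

Tallying each carbon's bonds:
C1: 1C, 2H, 1O → 0 − 2 + 1 = -1
C2: 2C, 2O → 0 + 2 = +2
C3: 2C, 1H, 1N → 0 − 1 + 1 = 0
C4: 2C, 1O, 1Br → 0 + 1 + 1 = +2
C5: 1C, 1H, 2Br → 0 − 1 + 2 = +1
The lowest value is -1.

-1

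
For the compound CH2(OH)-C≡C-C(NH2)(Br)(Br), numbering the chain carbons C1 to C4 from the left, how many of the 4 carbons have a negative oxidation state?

Tallying each carbon's bonds:
C1: 1C, 2H, 1O → 0 − 2 + 1 = -1
C2: 4C → 0 = 0
C3: 4C → 0 = 0
C4: 1C, 1N, 2Br → 0 + 1 + 2 = +3
1 carbon (C1) meets the condition.

1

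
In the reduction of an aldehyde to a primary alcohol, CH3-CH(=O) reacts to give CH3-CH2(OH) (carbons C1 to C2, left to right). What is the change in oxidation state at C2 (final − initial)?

-2

Before: C2 has 1 bond to C, 1 bond to H, 2 bonds to O → oxidation state +1.
After: C2 has 1 bond to C, 2 bonds to H, 1 bond to O → oxidation state -1.
Δ = -1 − (+1) = -2, so this is a reduction at C2.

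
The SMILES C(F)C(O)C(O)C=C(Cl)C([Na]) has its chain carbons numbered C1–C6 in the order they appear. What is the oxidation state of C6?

-3

Bonds to more-electronegative neighbours contribute +1 each, bonds to H or metals contribute −1 each, and C–C bonds contribute 0.
C6 has one bond to C (0), one bond to H (-1), one bond to Na (-1), one bond to H (-1).
Oxidation state = 0 − 1 − 1 − 1 = -3.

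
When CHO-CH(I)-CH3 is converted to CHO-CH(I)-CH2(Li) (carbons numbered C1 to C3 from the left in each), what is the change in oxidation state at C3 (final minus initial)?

Before: C3 has 1 bond to C, 3 bonds to H → oxidation state -3.
After: C3 has 1 bond to C, 2 bonds to H, 1 bond to Li → oxidation state -3.
Δ = -3 − (-3) = 0, so no net redox change at C3.

0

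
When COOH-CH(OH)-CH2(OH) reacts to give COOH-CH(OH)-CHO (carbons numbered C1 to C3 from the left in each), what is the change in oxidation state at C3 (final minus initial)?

Before: C3 has 1 bond to C, 2 bonds to H, 1 bond to O → oxidation state -1.
After: C3 has 1 bond to C, 1 bond to H, 2 bonds to O → oxidation state +1.
Δ = +1 − (-1) = +2, so this is an oxidation at C3.

+2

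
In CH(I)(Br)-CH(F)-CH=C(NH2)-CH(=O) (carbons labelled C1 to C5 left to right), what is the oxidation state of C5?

+1

C5 has one bond to C (0), one bond to H (-1), a double bond to O (2×+1 = +2).
Oxidation state = 0 − 1 + 2 = +1.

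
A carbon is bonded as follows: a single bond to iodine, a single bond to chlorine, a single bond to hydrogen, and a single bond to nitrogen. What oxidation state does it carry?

The carbon has one bond to I (+1), one bond to H (-1), one bond to N (+1), one bond to Cl (+1).
Oxidation state = +1 − 1 + 1 + 1 = +2.

+2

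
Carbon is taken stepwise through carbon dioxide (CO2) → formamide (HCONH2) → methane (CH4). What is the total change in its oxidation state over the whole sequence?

Carbon oxidation states along the series — carbon dioxide: +4, formamide: +2, methane: -4.
Net change = -4 − (+4) = -8.

-8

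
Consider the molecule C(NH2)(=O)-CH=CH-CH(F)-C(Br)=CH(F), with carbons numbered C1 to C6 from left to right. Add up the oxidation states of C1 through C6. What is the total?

+2

Count +1 for every bond to an atom more electronegative than carbon and −1 for every bond to one less electronegative; C–C bonds are 0. Tallying each carbon:
C1: 1C, 2O, 1N → 0 + 2 + 1 = +3
C2: 3C, 1H → 0 − 1 = -1
C3: 3C, 1H → 0 − 1 = -1
C4: 2C, 1H, 1F → 0 − 1 + 1 = 0
C5: 3C, 1Br → 0 + 1 = +1
C6: 2C, 1H, 1F → 0 − 1 + 1 = 0
Sum = +3 − 1 − 1 + 0 + 1 + 0 = +2.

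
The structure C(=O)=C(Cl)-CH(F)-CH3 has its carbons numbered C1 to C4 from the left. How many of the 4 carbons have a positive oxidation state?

2

Tallying each carbon's bonds:
C1: 2C, 2O → 0 + 2 = +2
C2: 3C, 1Cl → 0 + 1 = +1
C3: 2C, 1H, 1F → 0 − 1 + 1 = 0
C4: 1C, 3H → 0 − 3 = -3
2 carbons (C1, C2) meet the condition.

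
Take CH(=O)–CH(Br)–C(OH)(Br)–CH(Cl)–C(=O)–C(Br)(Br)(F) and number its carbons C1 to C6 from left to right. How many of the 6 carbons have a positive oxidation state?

4

Tallying each carbon's bonds:
C1: 1C, 1H, 2O → 0 − 1 + 2 = +1
C2: 2C, 1H, 1Br → 0 − 1 + 1 = 0
C3: 2C, 1O, 1Br → 0 + 1 + 1 = +2
C4: 2C, 1H, 1Cl → 0 − 1 + 1 = 0
C5: 2C, 2O → 0 + 2 = +2
C6: 1C, 1F, 2Br → 0 + 1 + 2 = +3
4 carbons (C1, C3, C5, C6) meet the condition.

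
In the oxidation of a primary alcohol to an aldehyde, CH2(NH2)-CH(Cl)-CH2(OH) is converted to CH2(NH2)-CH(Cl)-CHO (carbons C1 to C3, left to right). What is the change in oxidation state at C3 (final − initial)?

+2

Before: C3 has 1 bond to C, 2 bonds to H, 1 bond to O → oxidation state -1.
After: C3 has 1 bond to C, 1 bond to H, 2 bonds to O → oxidation state +1.
Δ = +1 − (-1) = +2, so this is an oxidation at C3.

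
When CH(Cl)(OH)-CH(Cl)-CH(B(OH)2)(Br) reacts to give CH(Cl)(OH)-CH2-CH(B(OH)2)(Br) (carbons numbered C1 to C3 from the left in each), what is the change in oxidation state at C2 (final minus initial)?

Before: C2 has 2 bonds to C, 1 bond to H, 1 bond to Cl → oxidation state 0.
After: C2 has 2 bonds to C, 2 bonds to H → oxidation state -2.
Δ = -2 − (0) = -2, so this is a reduction at C2.

-2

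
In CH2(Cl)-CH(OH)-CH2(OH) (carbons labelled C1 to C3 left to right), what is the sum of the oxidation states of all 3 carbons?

-2

Assign +1 per bond to O/N/halogen, −1 per bond to H or an electropositive element, and 0 per bond to carbon. Tallying each carbon:
C1: 1C, 2H, 1Cl → 0 − 2 + 1 = -1
C2: 2C, 1H, 1O → 0 − 1 + 1 = 0
C3: 1C, 2H, 1O → 0 − 2 + 1 = -1
Sum = -1 + 0 − 1 = -2.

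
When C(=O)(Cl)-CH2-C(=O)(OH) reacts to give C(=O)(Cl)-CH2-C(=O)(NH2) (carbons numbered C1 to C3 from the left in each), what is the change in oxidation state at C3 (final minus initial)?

Before: C3 has 1 bond to C, 3 bonds to O → oxidation state +3.
After: C3 has 1 bond to C, 2 bonds to O, 1 bond to N → oxidation state +3.
Δ = +3 − (+3) = 0, so no net redox change at C3.

0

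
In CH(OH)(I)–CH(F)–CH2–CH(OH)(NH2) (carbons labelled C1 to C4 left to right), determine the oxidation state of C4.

+1

C4 has one bond to C (0), one bond to O (+1), one bond to N (+1), one bond to H (-1).
Oxidation state = 0 + 1 + 1 − 1 = +1.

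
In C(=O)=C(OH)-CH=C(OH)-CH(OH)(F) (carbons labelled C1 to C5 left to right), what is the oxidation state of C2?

+1

Count +1 for every bond to an atom more electronegative than carbon and −1 for every bond to one less electronegative; C–C bonds are 0.
C2 has a double bond to C (2×0 = 0), one bond to C (0), one bond to O (+1).
Oxidation state = 0 + 0 + 1 = +1.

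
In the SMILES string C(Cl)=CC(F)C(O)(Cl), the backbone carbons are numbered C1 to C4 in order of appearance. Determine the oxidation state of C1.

0

Bonds to more-electronegative neighbours contribute +1 each, bonds to H or metals contribute −1 each, and C–C bonds contribute 0.
C1 has a double bond to C (2×0 = 0), one bond to H (-1), one bond to Cl (+1).
Oxidation state = 0 − 1 + 1 = 0.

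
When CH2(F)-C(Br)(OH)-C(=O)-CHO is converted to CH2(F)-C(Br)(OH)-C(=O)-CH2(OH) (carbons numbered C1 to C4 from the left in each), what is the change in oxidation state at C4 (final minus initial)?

Before: C4 has 1 bond to C, 1 bond to H, 2 bonds to O → oxidation state +1.
After: C4 has 1 bond to C, 2 bonds to H, 1 bond to O → oxidation state -1.
Δ = -1 − (+1) = -2, so this is a reduction at C4.

-2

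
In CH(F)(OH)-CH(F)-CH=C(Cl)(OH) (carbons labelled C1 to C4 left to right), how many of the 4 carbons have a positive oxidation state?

Tallying each carbon's bonds:
C1: 1C, 1H, 1O, 1F → 0 − 1 + 1 + 1 = +1
C2: 2C, 1H, 1F → 0 − 1 + 1 = 0
C3: 3C, 1H → 0 − 1 = -1
C4: 2C, 1O, 1Cl → 0 + 1 + 1 = +2
2 carbons (C1, C4) meet the condition.

2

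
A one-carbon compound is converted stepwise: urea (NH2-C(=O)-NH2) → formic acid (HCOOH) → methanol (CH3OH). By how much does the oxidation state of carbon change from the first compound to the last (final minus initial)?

-6

Carbon oxidation states along the series — urea: +4, formic acid: +2, methanol: -2.
Net change = -2 − (+4) = -6.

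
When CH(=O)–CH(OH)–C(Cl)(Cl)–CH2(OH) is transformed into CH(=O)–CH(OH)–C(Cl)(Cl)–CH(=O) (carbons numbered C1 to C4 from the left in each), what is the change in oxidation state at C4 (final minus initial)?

Before: C4 has 1 bond to C, 2 bonds to H, 1 bond to O → oxidation state -1.
After: C4 has 1 bond to C, 1 bond to H, 2 bonds to O → oxidation state +1.
Δ = +1 − (-1) = +2, so this is an oxidation at C4.

+2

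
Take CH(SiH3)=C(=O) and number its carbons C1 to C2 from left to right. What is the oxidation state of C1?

-2

C1 has a double bond to C (2×0 = 0), one bond to Si (-1), one bond to H (-1).
Oxidation state = 0 − 1 − 1 = -2.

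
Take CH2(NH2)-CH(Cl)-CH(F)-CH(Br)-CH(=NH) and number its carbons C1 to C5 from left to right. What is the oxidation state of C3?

0

Assign +1 per bond to O/N/halogen, −1 per bond to H or an electropositive element, and 0 per bond to carbon.
C3 has one bond to C (0), one bond to C (0), one bond to F (+1), one bond to H (-1).
Oxidation state = 0 + 0 + 1 − 1 = 0.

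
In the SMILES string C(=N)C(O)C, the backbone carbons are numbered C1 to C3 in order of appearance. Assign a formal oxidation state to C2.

0

Each bond to a more electronegative atom (O, N, halogen) counts +1, each bond to a less electronegative atom (H, metal, B, Si) counts −1, and each C–C bond counts 0.
C2 has one bond to C (0), one bond to C (0), one bond to O (+1), one bond to H (-1).
Oxidation state = 0 + 0 + 1 − 1 = 0.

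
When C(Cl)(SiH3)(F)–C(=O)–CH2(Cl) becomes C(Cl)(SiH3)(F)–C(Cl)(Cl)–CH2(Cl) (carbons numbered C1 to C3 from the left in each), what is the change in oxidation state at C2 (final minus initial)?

0

Before: C2 has 2 bonds to C, 2 bonds to O → oxidation state +2.
After: C2 has 2 bonds to C, 2 bonds to Cl → oxidation state +2.
Δ = +2 − (+2) = 0, so no net redox change at C2.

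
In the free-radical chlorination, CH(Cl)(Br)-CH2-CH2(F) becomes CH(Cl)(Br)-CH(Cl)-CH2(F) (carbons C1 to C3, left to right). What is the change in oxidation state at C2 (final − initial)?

Before: C2 has 2 bonds to C, 2 bonds to H → oxidation state -2.
After: C2 has 2 bonds to C, 1 bond to H, 1 bond to Cl → oxidation state 0.
Δ = 0 − (-2) = +2, so this is an oxidation at C2.

+2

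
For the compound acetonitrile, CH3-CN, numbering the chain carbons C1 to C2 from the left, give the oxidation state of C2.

+3

C2 has a triple bond to N (3×+1 = +3), one bond to C (0).
Oxidation state = +3 + 0 = +3.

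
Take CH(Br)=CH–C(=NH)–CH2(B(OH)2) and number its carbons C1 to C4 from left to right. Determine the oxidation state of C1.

0

Assign +1 per bond to O/N/halogen, −1 per bond to H or an electropositive element, and 0 per bond to carbon.
C1 has a double bond to C (2×0 = 0), one bond to H (-1), one bond to Br (+1).
Oxidation state = 0 − 1 + 1 = 0.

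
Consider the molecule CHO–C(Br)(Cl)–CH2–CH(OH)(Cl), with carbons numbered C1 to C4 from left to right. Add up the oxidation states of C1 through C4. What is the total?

+2

Tallying each carbon's bonds:
C1: 1C, 1H, 2O → 0 − 1 + 2 = +1
C2: 2C, 1Cl, 1Br → 0 + 1 + 1 = +2
C3: 2C, 2H → 0 − 2 = -2
C4: 1C, 1H, 1O, 1Cl → 0 − 1 + 1 + 1 = +1
Sum = +1 + 2 − 2 + 1 = +2.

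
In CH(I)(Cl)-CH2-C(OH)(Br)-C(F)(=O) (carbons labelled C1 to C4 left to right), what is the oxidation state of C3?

C3 has one bond to C (0), one bond to C (0), one bond to O (+1), one bond to Br (+1).
Oxidation state = 0 + 0 + 1 + 1 = +2.

+2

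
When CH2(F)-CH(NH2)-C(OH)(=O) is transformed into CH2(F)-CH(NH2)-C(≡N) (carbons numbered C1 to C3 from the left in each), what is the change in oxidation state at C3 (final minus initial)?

Before: C3 has 1 bond to C, 3 bonds to O → oxidation state +3.
After: C3 has 1 bond to C, 3 bonds to N → oxidation state +3.
Δ = +3 − (+3) = 0, so no net redox change at C3.

0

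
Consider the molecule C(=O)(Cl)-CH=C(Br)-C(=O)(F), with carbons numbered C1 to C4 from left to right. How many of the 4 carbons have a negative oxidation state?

Bonds to more-electronegative neighbours contribute +1 each, bonds to H or metals contribute −1 each, and C–C bonds contribute 0. Tallying each carbon:
C1: 1C, 2O, 1Cl → 0 + 2 + 1 = +3
C2: 3C, 1H → 0 − 1 = -1
C3: 3C, 1Br → 0 + 1 = +1
C4: 1C, 2O, 1F → 0 + 2 + 1 = +3
1 carbon (C2) meets the condition.

1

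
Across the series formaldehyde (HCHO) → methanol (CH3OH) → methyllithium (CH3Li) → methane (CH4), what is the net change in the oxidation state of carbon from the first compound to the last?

-4

Carbon oxidation states along the series — formaldehyde: 0, methanol: -2, methyllithium: -4, methane: -4.
Net change = -4 − (0) = -4.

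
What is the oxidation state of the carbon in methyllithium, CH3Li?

The carbon has one bond to H (-1), one bond to H (-1), one bond to H (-1), one bond to Li (-1).
Oxidation state = -1 − 1 − 1 − 1 = -4.

-4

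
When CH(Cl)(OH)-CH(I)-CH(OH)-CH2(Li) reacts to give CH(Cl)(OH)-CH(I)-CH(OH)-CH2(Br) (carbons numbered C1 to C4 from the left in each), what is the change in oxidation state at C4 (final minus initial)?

+2

Before: C4 has 1 bond to C, 2 bonds to H, 1 bond to Li → oxidation state -3.
After: C4 has 1 bond to C, 2 bonds to H, 1 bond to Br → oxidation state -1.
Δ = -1 − (-3) = +2, so this is an oxidation at C4.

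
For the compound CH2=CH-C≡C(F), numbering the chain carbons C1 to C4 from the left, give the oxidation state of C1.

-2

C1 has a double bond to C (2×0 = 0), one bond to H (-1), one bond to H (-1).
Oxidation state = 0 − 1 − 1 = -2.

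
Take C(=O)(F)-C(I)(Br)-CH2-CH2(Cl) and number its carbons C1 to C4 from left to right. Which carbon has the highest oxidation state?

Bonds to more-electronegative neighbours contribute +1 each, bonds to H or metals contribute −1 each, and C–C bonds contribute 0. Tallying each carbon:
C1: 1C, 2O, 1F → 0 + 2 + 1 = +3
C2: 2C, 1Br, 1I → 0 + 1 + 1 = +2
C3: 2C, 2H → 0 − 2 = -2
C4: 1C, 2H, 1Cl → 0 − 2 + 1 = -1
The most oxidised carbon is C1 at +3.

C1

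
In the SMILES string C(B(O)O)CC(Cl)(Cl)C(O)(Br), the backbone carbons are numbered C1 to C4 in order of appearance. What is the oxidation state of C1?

C1 has one bond to C (0), one bond to H (-1), one bond to H (-1), one bond to B (-1).
Oxidation state = 0 − 1 − 1 − 1 = -3.

-3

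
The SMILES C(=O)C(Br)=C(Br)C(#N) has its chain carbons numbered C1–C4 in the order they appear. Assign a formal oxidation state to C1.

C1 has one bond to C (0), a double bond to O (2×+1 = +2), one bond to H (-1).
Oxidation state = 0 + 2 − 1 = +1.

+1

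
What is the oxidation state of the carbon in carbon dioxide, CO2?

+4

Count +1 for every bond to an atom more electronegative than carbon and −1 for every bond to one less electronegative; C–C bonds are 0.
The carbon has a double bond to O (2×+1 = +2), a double bond to O (2×+1 = +2).
Oxidation state = +2 + 2 = +4.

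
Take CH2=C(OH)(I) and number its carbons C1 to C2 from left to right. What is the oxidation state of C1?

-2

Each bond to a more electronegative atom (O, N, halogen) counts +1, each bond to a less electronegative atom (H, metal, B, Si) counts −1, and each C–C bond counts 0.
C1 has a double bond to C (2×0 = 0), one bond to H (-1), one bond to H (-1).
Oxidation state = 0 − 1 − 1 = -2.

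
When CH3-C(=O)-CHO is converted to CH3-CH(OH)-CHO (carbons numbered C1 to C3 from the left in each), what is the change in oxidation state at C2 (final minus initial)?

Before: C2 has 2 bonds to C, 2 bonds to O → oxidation state +2.
After: C2 has 2 bonds to C, 1 bond to H, 1 bond to O → oxidation state 0.
Δ = 0 − (+2) = -2, so this is a reduction at C2.

-2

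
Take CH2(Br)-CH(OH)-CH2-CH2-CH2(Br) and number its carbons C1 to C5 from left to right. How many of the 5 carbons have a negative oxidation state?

Tallying each carbon's bonds:
C1: 1C, 2H, 1Br → 0 − 2 + 1 = -1
C2: 2C, 1H, 1O → 0 − 1 + 1 = 0
C3: 2C, 2H → 0 − 2 = -2
C4: 2C, 2H → 0 − 2 = -2
C5: 1C, 2H, 1Br → 0 − 2 + 1 = -1
4 carbons (C1, C3, C4, C5) meet the condition.

4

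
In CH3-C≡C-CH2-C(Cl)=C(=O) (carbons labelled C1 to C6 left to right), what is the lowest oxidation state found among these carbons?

Bonds to more-electronegative neighbours contribute +1 each, bonds to H or metals contribute −1 each, and C–C bonds contribute 0. Tallying each carbon:
C1: 1C, 3H → 0 − 3 = -3
C2: 4C → 0 = 0
C3: 4C → 0 = 0
C4: 2C, 2H → 0 − 2 = -2
C5: 3C, 1Cl → 0 + 1 = +1
C6: 2C, 2O → 0 + 2 = +2
The lowest value is -3.

-3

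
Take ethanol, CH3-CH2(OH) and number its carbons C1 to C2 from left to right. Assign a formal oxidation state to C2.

Bonds to more-electronegative neighbours contribute +1 each, bonds to H or metals contribute −1 each, and C–C bonds contribute 0.
C2 has one bond to H (-1), one bond to H (-1), one bond to O (+1), one bond to C (0).
Oxidation state = -1 − 1 + 1 + 0 = -1.

-1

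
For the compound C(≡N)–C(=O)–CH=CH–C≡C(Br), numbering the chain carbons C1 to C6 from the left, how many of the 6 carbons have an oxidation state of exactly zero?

1

Tallying each carbon's bonds:
C1: 1C, 3N → 0 + 3 = +3
C2: 2C, 2O → 0 + 2 = +2
C3: 3C, 1H → 0 − 1 = -1
C4: 3C, 1H → 0 − 1 = -1
C5: 4C → 0 = 0
C6: 3C, 1Br → 0 + 1 = +1
1 carbon (C5) meets the condition.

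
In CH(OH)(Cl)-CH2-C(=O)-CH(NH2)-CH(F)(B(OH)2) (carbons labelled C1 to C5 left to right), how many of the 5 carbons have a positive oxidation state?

Each bond to a more electronegative atom (O, N, halogen) counts +1, each bond to a less electronegative atom (H, metal, B, Si) counts −1, and each C–C bond counts 0. Tallying each carbon:
C1: 1C, 1H, 1O, 1Cl → 0 − 1 + 1 + 1 = +1
C2: 2C, 2H → 0 − 2 = -2
C3: 2C, 2O → 0 + 2 = +2
C4: 2C, 1H, 1N → 0 − 1 + 1 = 0
C5: 1C, 1H, 1F, 1B → 0 − 1 + 1 − 1 = -1
2 carbons (C1, C3) meet the condition.

2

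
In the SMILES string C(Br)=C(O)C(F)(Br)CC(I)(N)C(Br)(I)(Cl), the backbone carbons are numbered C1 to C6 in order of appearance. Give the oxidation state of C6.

C6 has one bond to C (0), one bond to Br (+1), one bond to I (+1), one bond to Cl (+1).
Oxidation state = 0 + 1 + 1 + 1 = +3.

+3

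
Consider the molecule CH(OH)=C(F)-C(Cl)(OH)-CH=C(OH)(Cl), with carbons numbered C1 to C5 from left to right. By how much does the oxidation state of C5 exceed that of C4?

+3

C5: 2C, 1O, 1Cl → 0 + 1 + 1 = +2
C4: 3C, 1H → 0 − 1 = -1
Difference: +2 − (-1) = +3.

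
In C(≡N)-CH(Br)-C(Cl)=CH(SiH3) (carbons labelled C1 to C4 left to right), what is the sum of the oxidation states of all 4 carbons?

+2

Tallying each carbon's bonds:
C1: 1C, 3N → 0 + 3 = +3
C2: 2C, 1H, 1Br → 0 − 1 + 1 = 0
C3: 3C, 1Cl → 0 + 1 = +1
C4: 2C, 1H, 1Si → 0 − 1 − 1 = -2
Sum = +3 + 0 + 1 − 2 = +2.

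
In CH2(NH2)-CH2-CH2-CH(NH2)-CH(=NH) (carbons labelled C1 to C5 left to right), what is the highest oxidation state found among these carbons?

Tallying each carbon's bonds:
C1: 1C, 2H, 1N → 0 − 2 + 1 = -1
C2: 2C, 2H → 0 − 2 = -2
C3: 2C, 2H → 0 − 2 = -2
C4: 2C, 1H, 1N → 0 − 1 + 1 = 0
C5: 1C, 1H, 2N → 0 − 1 + 2 = +1
The highest value is +1.

+1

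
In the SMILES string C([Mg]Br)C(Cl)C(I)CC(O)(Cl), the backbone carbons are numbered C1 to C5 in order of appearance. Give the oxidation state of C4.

Bonds to more-electronegative neighbours contribute +1 each, bonds to H or metals contribute −1 each, and C–C bonds contribute 0.
C4 has one bond to C (0), one bond to C (0), one bond to H (-1), one bond to H (-1).
Oxidation state = 0 + 0 − 1 − 1 = -2.

-2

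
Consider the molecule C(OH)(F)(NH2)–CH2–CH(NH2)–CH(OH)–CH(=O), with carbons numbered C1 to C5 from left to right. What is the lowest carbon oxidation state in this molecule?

-2

Bonds to more-electronegative neighbours contribute +1 each, bonds to H or metals contribute −1 each, and C–C bonds contribute 0. Tallying each carbon:
C1: 1C, 1O, 1N, 1F → 0 + 1 + 1 + 1 = +3
C2: 2C, 2H → 0 − 2 = -2
C3: 2C, 1H, 1N → 0 − 1 + 1 = 0
C4: 2C, 1H, 1O → 0 − 1 + 1 = 0
C5: 1C, 1H, 2O → 0 − 1 + 2 = +1
The lowest value is -2.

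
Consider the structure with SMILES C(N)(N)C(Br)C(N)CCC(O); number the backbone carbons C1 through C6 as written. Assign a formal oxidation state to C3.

0

Assign +1 per bond to O/N/halogen, −1 per bond to H or an electropositive element, and 0 per bond to carbon.
C3 has one bond to C (0), one bond to C (0), one bond to N (+1), one bond to H (-1).
Oxidation state = 0 + 0 + 1 − 1 = 0.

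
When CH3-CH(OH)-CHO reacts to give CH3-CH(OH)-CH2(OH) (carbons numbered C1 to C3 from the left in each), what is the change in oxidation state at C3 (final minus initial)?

Before: C3 has 1 bond to C, 1 bond to H, 2 bonds to O → oxidation state +1.
After: C3 has 1 bond to C, 2 bonds to H, 1 bond to O → oxidation state -1.
Δ = -1 − (+1) = -2, so this is a reduction at C3.

-2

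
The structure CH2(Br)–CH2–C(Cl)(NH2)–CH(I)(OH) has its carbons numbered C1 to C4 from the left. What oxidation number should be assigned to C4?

+1

C4 has one bond to C (0), one bond to H (-1), one bond to I (+1), one bond to O (+1).
Oxidation state = 0 − 1 + 1 + 1 = +1.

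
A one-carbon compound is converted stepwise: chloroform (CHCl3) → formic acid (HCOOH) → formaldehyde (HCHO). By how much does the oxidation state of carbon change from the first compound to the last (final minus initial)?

-2

Carbon oxidation states along the series — chloroform: +2, formic acid: +2, formaldehyde: 0.
Net change = 0 − (+2) = -2.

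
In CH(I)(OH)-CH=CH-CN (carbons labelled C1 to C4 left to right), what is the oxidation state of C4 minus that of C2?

C4: 1C, 3N → 0 + 3 = +3
C2: 3C, 1H → 0 − 1 = -1
Difference: +3 − (-1) = +4.

+4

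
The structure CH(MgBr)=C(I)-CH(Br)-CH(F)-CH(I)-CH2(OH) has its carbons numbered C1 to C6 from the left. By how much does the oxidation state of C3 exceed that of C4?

0

C3: 2C, 1H, 1Br → 0 − 1 + 1 = 0
C4: 2C, 1H, 1F → 0 − 1 + 1 = 0
Difference: 0 − (0) = 0.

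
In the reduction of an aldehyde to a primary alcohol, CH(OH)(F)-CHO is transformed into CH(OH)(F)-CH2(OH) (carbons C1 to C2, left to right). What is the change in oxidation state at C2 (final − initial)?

-2

Before: C2 has 1 bond to C, 1 bond to H, 2 bonds to O → oxidation state +1.
After: C2 has 1 bond to C, 2 bonds to H, 1 bond to O → oxidation state -1.
Δ = -1 − (+1) = -2, so this is a reduction at C2.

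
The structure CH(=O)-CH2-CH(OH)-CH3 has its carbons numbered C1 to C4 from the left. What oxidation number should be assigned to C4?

C4 has one bond to C (0), one bond to H (-1), one bond to H (-1), one bond to H (-1).
Oxidation state = 0 − 1 − 1 − 1 = -3.

-3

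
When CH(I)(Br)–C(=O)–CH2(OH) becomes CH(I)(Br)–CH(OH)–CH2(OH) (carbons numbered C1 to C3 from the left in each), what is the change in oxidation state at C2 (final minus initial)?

-2

Before: C2 has 2 bonds to C, 2 bonds to O → oxidation state +2.
After: C2 has 2 bonds to C, 1 bond to H, 1 bond to O → oxidation state 0.
Δ = 0 − (+2) = -2, so this is a reduction at C2.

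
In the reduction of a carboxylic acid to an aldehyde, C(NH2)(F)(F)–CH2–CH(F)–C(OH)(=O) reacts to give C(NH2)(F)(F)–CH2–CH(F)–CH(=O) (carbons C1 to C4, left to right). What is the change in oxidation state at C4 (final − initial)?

-2

Before: C4 has 1 bond to C, 3 bonds to O → oxidation state +3.
After: C4 has 1 bond to C, 1 bond to H, 2 bonds to O → oxidation state +1.
Δ = +1 − (+3) = -2, so this is a reduction at C4.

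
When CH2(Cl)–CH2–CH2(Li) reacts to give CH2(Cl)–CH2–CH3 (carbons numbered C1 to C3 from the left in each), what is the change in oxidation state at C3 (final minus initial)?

0

Before: C3 has 1 bond to C, 2 bonds to H, 1 bond to Li → oxidation state -3.
After: C3 has 1 bond to C, 3 bonds to H → oxidation state -3.
Δ = -3 − (-3) = 0, so no net redox change at C3.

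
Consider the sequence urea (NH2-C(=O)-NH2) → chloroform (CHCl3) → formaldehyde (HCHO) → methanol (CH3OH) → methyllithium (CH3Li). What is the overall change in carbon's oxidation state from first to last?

Carbon oxidation states along the series — urea: +4, chloroform: +2, formaldehyde: 0, methanol: -2, methyllithium: -4.
Net change = -4 − (+4) = -8.

-8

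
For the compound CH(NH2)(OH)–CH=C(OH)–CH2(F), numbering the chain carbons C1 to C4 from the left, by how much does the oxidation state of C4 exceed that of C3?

C4: 1C, 2H, 1F → 0 − 2 + 1 = -1
C3: 3C, 1O → 0 + 1 = +1
Difference: -1 − (+1) = -2.

-2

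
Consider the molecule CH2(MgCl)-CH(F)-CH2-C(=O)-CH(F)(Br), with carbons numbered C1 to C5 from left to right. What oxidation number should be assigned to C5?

+1

C5 has one bond to C (0), one bond to F (+1), one bond to H (-1), one bond to Br (+1).
Oxidation state = 0 + 1 − 1 + 1 = +1.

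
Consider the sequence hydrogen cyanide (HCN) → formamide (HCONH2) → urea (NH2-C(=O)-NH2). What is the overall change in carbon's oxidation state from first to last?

+2

Carbon oxidation states along the series — hydrogen cyanide: +2, formamide: +2, urea: +4.
Net change = +4 − (+2) = +2.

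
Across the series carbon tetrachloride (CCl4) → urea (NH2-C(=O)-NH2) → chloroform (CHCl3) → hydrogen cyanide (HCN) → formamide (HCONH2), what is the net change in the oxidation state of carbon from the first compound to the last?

-2

Carbon oxidation states along the series — carbon tetrachloride: +4, urea: +4, chloroform: +2, hydrogen cyanide: +2, formamide: +2.
Net change = +2 − (+4) = -2.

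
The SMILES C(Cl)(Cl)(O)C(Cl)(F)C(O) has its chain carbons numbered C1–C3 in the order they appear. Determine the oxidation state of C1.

C1 has one bond to C (0), one bond to Cl (+1), one bond to Cl (+1), one bond to O (+1).
Oxidation state = 0 + 1 + 1 + 1 = +3.

+3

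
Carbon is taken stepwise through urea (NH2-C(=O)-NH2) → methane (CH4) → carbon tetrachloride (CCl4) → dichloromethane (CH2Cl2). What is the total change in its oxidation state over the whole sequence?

Carbon oxidation states along the series — urea: +4, methane: -4, carbon tetrachloride: +4, dichloromethane: 0.
Net change = 0 − (+4) = -4.

-4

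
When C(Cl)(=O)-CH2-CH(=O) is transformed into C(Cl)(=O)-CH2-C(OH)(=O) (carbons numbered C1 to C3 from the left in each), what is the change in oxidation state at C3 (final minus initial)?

Before: C3 has 1 bond to C, 1 bond to H, 2 bonds to O → oxidation state +1.
After: C3 has 1 bond to C, 3 bonds to O → oxidation state +3.
Δ = +3 − (+1) = +2, so this is an oxidation at C3.

+2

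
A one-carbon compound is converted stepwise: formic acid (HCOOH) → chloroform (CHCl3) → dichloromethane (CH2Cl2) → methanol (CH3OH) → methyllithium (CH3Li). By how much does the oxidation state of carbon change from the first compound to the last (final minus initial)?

Carbon oxidation states along the series — formic acid: +2, chloroform: +2, dichloromethane: 0, methanol: -2, methyllithium: -4.
Net change = -4 − (+2) = -6.

-6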